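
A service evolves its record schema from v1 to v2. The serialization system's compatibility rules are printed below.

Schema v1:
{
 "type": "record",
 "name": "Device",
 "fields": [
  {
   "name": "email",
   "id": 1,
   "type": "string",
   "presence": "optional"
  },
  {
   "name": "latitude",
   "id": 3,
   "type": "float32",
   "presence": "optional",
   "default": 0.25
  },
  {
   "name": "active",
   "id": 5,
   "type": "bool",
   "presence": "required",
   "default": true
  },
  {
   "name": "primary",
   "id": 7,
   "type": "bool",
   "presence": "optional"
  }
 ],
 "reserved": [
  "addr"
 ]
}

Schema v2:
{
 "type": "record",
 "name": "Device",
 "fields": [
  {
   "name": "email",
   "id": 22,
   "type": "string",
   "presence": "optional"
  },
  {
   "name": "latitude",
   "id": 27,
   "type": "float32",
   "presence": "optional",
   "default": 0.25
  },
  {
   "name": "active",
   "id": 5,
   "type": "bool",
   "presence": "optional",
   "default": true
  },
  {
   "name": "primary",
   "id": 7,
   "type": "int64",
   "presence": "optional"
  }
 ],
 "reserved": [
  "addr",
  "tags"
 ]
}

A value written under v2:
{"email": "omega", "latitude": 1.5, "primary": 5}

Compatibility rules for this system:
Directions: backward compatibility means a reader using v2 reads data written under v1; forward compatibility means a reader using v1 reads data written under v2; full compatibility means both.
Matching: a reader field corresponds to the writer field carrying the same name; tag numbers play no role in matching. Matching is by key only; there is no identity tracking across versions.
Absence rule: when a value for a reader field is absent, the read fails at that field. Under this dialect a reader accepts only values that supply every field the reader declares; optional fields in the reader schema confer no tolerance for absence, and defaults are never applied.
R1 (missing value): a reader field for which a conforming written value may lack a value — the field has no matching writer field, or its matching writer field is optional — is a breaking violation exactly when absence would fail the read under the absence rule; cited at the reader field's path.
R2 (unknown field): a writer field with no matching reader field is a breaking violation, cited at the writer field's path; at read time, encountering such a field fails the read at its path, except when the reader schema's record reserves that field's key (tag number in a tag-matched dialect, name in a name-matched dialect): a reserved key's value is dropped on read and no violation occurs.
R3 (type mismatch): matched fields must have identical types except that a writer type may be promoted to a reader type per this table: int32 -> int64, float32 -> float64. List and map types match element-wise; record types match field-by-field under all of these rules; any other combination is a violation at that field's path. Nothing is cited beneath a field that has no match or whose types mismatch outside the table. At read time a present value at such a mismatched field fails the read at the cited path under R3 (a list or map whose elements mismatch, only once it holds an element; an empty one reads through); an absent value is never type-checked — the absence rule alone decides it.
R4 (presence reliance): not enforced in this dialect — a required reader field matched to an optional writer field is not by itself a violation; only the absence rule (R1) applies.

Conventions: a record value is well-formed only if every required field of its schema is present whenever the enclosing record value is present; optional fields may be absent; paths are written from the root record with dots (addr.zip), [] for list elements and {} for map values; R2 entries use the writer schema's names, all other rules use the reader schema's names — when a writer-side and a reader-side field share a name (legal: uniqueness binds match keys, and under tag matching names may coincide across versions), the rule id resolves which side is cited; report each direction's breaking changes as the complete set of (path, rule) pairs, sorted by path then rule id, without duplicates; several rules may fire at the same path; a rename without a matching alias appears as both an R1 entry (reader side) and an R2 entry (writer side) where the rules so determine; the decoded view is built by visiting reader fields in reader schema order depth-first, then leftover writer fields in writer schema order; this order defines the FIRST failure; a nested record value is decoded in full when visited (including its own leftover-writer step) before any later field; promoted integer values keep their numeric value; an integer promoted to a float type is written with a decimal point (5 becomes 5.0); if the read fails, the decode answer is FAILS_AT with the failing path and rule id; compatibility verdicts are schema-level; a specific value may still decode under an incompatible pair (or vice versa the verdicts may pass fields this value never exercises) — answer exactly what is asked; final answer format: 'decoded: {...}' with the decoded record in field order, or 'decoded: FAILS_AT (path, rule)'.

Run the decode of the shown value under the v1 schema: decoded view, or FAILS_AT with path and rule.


decoded: FAILS_AT (active, R1)

in Device below, arrows point writer -> reader
migrating the Device value to v1:
  email := "omega"
  latitude := 1.5
  read fails at active under R1 (no fill)
  => FAILS_AT (active, R1)
remaining Device differences; none change what is asked:
  field latitude in record Device: tag 3 changed to 27 -> no rule fires on it and the decoded Device view is identical with or without it
  field primary in record Device: type bool changed to int64 -> matters for Device compatibility verdicts, not for this value's decode
  field email in record Device: tag 1 changed to 22 -> no rule fires on it and the decoded Device view is identical with or without it


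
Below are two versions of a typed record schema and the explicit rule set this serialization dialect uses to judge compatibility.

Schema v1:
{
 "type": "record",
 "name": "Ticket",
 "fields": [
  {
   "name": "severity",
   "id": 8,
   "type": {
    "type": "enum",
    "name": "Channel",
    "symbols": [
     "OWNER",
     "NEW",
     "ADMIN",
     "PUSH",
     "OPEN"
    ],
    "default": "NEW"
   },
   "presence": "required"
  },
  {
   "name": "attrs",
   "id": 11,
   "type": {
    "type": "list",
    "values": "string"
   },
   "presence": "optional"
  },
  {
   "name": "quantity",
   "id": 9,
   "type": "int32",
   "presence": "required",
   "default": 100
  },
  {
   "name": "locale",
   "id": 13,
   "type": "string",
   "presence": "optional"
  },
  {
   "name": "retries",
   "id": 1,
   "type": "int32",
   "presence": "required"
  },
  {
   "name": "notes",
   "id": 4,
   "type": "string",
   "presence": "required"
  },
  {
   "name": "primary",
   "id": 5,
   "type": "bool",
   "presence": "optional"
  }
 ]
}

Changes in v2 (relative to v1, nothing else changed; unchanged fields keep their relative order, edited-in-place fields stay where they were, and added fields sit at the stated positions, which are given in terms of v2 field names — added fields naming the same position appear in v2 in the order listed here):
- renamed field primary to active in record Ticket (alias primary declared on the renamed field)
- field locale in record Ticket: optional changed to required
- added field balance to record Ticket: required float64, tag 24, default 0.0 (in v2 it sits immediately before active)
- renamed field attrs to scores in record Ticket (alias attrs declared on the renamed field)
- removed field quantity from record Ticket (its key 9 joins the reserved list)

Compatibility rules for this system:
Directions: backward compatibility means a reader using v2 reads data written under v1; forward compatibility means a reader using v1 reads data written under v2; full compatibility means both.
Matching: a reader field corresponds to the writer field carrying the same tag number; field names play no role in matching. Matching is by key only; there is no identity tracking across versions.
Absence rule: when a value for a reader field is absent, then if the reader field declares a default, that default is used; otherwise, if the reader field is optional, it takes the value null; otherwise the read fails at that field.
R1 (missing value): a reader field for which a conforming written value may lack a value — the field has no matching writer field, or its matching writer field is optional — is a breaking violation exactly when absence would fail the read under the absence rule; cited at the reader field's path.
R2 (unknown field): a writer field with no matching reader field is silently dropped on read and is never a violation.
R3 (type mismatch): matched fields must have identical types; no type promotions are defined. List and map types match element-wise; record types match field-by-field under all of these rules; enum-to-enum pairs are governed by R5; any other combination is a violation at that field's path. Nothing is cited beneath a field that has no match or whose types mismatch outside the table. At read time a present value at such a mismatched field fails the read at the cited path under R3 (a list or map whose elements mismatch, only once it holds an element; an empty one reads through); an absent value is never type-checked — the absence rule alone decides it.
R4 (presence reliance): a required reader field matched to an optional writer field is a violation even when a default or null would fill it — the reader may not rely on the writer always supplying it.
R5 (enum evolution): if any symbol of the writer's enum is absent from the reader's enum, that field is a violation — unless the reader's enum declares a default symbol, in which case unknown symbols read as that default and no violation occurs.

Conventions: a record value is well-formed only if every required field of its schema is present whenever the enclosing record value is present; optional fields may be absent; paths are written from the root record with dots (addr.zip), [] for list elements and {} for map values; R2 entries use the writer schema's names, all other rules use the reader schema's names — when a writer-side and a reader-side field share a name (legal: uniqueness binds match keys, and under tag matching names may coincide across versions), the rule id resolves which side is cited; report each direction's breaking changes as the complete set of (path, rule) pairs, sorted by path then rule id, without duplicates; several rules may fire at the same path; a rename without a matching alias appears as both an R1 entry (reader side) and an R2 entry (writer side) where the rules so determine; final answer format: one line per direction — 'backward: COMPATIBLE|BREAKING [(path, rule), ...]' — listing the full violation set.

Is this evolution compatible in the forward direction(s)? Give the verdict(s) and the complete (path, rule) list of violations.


forward: COMPATIBLE []

arrows below run writer -> reader for Ticket
checking forward for Ticket: reader v1 against writer v2:
  severity: Channel -> Channel, writer required; from severity
  attrs: list<string> -> list<string>, writer optional; from scores
  quantity: no writer-side match
  locale: string -> string, writer required; from locale
  retries: int32 -> int32, writer required; from retries
  notes: string -> string, writer required; from notes
  primary: bool -> bool, writer optional; from active
  balance (writer side), unknown to reader
  nothing fires on Ticket: forward is COMPATIBLE
the rest of the Ticket diff is inert for this question:
  renamed field primary to active in record Ticket (alias primary declared on the renamed field) -> fires no rule on Ticket, leaving the asked answer as it is
  field locale in record Ticket: optional changed to required -> its effect on Ticket is confined to the backward direction, not asked
  added field balance to record Ticket: required float64, tag 24, default 0.0 (in v2 it sits immediately before active) -> fires no rule on Ticket, leaving the asked answer as it is
  renamed field attrs to scores in record Ticket (alias attrs declared on the renamed field) -> fires no rule on Ticket, leaving the asked answer as it is
  removed field quantity from record Ticket (its key 9 joins the reserved list) -> fires no rule on Ticket, leaving the asked answer as it is


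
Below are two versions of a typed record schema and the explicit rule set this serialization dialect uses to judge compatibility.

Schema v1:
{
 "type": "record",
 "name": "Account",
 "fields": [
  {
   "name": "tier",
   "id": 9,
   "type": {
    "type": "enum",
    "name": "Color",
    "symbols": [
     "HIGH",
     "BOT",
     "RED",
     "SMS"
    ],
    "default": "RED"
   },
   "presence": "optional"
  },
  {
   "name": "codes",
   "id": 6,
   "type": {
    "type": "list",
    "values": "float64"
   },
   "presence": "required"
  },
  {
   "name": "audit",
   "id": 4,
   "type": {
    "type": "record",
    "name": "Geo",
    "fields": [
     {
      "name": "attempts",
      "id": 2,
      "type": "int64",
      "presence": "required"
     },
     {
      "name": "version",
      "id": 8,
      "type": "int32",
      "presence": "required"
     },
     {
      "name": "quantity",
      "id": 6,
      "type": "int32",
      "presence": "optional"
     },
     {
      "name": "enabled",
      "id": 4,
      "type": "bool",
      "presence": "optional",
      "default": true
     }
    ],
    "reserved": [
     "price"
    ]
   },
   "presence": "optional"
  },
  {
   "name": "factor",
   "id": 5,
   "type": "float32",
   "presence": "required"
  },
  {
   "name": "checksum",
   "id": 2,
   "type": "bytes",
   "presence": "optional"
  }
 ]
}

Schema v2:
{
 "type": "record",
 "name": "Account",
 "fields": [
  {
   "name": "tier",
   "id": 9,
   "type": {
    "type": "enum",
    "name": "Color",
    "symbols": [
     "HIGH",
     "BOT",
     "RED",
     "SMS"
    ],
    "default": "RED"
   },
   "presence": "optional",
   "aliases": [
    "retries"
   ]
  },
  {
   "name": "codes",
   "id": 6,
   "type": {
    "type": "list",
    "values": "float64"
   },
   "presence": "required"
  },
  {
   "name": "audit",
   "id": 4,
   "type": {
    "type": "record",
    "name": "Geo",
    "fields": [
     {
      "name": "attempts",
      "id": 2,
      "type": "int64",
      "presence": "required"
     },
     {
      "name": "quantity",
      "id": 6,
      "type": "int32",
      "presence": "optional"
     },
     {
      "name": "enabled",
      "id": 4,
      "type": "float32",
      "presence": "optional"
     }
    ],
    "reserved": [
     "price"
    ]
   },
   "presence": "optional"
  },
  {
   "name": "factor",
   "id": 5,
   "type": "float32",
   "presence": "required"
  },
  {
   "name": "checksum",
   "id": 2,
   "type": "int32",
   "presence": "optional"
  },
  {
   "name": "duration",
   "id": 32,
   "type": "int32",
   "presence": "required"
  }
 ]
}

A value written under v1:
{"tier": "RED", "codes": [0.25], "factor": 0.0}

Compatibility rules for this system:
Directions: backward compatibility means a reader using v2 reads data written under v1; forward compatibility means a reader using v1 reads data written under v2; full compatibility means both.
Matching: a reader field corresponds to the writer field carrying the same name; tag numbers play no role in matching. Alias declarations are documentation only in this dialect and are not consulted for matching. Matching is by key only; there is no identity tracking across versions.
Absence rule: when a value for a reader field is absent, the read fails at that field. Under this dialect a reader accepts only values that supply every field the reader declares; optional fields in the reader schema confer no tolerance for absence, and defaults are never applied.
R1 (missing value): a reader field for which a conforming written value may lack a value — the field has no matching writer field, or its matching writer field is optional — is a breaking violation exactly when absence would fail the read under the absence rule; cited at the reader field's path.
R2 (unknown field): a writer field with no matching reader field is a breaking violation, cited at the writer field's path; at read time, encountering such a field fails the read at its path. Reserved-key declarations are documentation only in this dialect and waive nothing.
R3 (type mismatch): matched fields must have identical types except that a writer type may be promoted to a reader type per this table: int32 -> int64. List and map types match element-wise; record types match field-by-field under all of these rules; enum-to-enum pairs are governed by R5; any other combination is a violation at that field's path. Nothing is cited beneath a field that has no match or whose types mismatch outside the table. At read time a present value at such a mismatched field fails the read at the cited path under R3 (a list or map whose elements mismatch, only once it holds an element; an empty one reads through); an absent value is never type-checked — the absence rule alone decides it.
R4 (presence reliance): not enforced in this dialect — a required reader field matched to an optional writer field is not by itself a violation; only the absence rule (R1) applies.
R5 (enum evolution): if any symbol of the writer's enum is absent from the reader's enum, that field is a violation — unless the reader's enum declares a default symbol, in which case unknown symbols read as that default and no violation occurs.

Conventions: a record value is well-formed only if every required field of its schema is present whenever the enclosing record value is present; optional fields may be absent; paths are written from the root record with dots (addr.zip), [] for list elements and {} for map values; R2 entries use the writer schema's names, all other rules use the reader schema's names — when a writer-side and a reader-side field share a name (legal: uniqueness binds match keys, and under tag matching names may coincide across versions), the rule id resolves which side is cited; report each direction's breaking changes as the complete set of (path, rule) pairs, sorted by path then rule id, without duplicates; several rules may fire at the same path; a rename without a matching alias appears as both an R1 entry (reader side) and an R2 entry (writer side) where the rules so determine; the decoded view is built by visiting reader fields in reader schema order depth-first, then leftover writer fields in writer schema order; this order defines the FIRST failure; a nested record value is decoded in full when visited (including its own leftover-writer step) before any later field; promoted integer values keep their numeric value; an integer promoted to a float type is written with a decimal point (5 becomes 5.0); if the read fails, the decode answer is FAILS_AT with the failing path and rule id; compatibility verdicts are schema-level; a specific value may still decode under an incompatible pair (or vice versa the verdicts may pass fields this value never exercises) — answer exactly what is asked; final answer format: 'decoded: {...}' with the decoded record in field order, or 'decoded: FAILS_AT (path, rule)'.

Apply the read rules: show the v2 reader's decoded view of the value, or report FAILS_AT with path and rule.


the writer's type comes first in each Account pair
decode (reader v2):
  tier := "RED"
  codes := [0.25]
  read fails at audit under R1 (no fill)
  => FAILS_AT (audit, R1)
the other Account changes do not affect what is asked:
  removed field version from record Geo -> matters for Account compatibility verdicts, not for this value's decode
  added field duration to record Account: required int32, tag 32 (in v2 it sits last) -> matters for Account compatibility verdicts, not for this value's decode
  field enabled in record Geo: type bool changed to float32 (its default is dropped) -> matters for Account compatibility verdicts, not for this value's decode
  field checksum in record Account: type bytes changed to int32 -> matters for Account compatibility verdicts, not for this value's decode

decoded: FAILS_AT (audit, R1)


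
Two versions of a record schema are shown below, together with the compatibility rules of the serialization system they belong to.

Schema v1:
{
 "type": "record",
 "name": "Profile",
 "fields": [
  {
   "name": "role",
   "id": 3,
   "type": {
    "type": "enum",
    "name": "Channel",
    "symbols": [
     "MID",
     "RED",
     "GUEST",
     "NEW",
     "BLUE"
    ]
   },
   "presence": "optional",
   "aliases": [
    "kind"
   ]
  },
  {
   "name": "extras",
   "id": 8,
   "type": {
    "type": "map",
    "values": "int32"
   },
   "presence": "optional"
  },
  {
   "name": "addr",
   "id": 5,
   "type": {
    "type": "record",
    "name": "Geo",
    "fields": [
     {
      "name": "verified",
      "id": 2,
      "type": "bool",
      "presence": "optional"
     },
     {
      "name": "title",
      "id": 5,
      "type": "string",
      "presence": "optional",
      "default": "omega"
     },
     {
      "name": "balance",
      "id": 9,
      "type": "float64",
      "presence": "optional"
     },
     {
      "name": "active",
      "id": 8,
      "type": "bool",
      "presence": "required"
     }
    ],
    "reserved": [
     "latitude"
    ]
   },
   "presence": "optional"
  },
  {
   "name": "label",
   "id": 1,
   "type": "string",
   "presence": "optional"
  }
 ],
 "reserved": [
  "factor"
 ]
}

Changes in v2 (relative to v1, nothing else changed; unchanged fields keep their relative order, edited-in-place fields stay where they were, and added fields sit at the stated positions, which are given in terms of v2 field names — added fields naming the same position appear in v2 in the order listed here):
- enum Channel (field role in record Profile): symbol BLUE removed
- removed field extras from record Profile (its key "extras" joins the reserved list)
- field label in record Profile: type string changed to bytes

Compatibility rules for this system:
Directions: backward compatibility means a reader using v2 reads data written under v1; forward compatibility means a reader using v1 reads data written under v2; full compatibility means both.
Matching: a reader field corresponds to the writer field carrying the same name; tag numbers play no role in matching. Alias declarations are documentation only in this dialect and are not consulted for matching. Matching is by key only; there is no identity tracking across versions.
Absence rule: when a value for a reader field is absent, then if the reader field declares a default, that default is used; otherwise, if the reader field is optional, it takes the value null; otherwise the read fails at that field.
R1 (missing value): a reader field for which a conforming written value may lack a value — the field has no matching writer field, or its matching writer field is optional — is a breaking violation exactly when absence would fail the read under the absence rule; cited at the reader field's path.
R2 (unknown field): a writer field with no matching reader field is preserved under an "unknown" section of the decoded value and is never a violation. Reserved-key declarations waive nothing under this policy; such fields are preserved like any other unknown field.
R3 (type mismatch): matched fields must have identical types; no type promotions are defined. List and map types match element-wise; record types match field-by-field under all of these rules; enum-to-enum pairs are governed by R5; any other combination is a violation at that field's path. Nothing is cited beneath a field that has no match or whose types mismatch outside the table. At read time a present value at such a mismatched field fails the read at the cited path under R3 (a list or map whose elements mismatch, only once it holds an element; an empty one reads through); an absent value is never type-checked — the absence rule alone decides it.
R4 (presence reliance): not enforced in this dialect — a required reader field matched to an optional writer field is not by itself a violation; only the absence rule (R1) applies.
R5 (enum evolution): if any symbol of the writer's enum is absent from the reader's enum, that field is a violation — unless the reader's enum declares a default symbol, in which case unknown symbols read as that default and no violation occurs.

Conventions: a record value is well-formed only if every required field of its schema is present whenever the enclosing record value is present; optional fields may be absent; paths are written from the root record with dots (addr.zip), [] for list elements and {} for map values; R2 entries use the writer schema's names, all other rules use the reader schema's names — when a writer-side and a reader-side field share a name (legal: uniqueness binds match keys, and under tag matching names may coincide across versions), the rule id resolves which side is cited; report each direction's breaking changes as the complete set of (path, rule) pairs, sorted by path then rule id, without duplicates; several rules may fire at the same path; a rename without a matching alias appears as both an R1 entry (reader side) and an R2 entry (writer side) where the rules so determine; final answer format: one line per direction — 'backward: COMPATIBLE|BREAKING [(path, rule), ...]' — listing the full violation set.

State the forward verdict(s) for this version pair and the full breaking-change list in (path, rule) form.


forward: BREAKING [(label, R3)]

arrows below run writer -> reader for Profile
forward pass over Profile, reader schema v1, writer schema v2:
  role <- role (Channel -> Channel, writer optional)
  extras: no writer-side match
  addr <- addr (Geo -> Geo, writer optional)
  label <- label (bytes -> string, writer optional)
  addr.verified <- addr.verified (bool -> bool, writer optional)
  addr.title <- addr.title (string -> string, writer optional)
  addr.balance <- addr.balance (float64 -> float64, writer optional)
  addr.active <- addr.active (bool -> bool, writer required)
  R3 fires at label
  => 1 violation(s): forward is BREAKING for Profile
checking off the Profile differences that do not matter here:
  enum Channel (field role in record Profile): symbol BLUE removed -> affects backward compatibility only, which is not asked
  removed field extras from record Profile (its key "extras" joins the reserved list) -> inert for the asked Profile verdict: nothing fires


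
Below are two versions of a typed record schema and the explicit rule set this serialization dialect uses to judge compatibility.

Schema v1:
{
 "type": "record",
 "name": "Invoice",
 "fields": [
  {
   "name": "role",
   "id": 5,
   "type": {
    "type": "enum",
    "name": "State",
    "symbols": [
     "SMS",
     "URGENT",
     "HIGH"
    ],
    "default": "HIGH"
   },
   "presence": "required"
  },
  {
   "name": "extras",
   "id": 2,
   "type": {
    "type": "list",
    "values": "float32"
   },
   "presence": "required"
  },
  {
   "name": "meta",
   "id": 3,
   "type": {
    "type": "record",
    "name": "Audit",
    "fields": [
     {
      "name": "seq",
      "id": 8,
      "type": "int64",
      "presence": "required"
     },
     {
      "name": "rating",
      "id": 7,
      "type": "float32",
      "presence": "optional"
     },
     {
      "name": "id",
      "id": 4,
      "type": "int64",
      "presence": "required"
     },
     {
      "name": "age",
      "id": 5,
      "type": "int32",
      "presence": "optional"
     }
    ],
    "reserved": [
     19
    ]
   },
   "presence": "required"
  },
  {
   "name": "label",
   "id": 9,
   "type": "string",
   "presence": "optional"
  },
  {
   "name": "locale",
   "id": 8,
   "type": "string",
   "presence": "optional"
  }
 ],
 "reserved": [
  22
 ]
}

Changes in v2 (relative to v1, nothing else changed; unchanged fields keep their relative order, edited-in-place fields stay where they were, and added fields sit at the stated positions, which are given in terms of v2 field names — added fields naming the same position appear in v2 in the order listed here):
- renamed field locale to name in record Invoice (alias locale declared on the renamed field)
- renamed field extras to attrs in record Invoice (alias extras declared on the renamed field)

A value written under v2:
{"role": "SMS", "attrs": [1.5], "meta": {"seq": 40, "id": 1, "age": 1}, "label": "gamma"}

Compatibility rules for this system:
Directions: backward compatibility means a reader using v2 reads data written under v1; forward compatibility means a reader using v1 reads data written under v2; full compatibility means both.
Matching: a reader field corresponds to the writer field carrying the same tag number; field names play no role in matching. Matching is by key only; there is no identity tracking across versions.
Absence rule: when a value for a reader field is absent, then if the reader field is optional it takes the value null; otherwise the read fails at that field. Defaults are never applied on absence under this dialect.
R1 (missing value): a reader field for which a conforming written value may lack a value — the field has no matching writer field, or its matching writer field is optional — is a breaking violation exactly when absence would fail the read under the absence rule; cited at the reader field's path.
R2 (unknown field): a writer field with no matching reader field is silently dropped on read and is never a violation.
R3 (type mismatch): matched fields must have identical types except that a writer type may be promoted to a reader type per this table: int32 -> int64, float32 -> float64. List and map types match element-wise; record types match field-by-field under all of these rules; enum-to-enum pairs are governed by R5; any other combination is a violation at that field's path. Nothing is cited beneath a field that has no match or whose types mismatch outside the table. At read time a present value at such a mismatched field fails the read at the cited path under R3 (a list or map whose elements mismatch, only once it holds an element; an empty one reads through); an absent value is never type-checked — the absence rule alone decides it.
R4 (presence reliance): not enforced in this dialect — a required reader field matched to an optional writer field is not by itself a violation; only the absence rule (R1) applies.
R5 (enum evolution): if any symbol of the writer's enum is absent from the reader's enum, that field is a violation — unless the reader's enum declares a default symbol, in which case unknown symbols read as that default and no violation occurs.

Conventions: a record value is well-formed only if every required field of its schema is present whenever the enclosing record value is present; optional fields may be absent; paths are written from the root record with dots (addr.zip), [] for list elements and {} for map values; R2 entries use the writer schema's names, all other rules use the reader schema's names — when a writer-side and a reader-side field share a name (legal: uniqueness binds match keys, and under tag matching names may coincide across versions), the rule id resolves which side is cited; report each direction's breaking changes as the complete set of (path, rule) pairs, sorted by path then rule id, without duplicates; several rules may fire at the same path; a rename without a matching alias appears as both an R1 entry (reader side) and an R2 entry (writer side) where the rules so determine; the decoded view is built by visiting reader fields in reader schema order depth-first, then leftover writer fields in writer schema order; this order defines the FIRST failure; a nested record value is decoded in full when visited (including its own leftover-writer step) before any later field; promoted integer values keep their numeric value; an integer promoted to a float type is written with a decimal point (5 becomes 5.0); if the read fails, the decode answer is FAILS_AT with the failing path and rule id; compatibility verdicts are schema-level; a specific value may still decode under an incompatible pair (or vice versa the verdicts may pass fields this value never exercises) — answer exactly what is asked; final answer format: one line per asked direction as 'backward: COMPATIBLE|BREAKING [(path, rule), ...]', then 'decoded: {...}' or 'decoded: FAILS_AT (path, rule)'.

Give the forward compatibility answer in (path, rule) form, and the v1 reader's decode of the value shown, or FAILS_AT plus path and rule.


the writer's type comes first in each Invoice pair
forward pass over Invoice, reader schema v1, writer schema v2:
  State -> State, writer required: role aligns to role
  list<float32> -> list<float32>, writer required: extras aligns to attrs
  Audit -> Audit, writer required: meta aligns to meta
  string -> string, writer optional: label aligns to label
  string -> string, writer optional: locale aligns to name
  int64 -> int64, writer required: meta.seq aligns to meta.seq
  float32 -> float32, writer optional: meta.rating aligns to meta.rating
  int64 -> int64, writer required: meta.id aligns to meta.id
  int32 -> int32, writer optional: meta.age aligns to meta.age
  nothing fires on Invoice: forward is COMPATIBLE
decoding the Invoice value with the v1 reader:
  role := "SMS"
  extras := [1.5] (from writer attrs)
  meta.seq := 40
  meta.rating := null (missing; optional => null)
  meta.id := 1
  meta.age := 1
  label := "gamma"
  locale := null (missing; optional => null)
  => decoded: {"role": "SMS", "extras": [1.5], "meta": {"seq": 40, "rating": null, "id": 1, "age": 1}, "label": "gamma", "locale": null}
checking off the Invoice differences that do not matter here:
  renamed field locale to name in record Invoice (alias locale declared on the renamed field) -> fires no rule on Invoice, leaving the asked answer as it is
  renamed field extras to attrs in record Invoice (alias extras declared on the renamed field) -> fires no rule on Invoice, leaving the asked answer as it is

forward: COMPATIBLE []; decoded: {"role": "SMS", "extras": [1.5], "meta": {"seq": 40, "rating": null, "id": 1, "age": 1}, "label": "gamma", "locale": null}


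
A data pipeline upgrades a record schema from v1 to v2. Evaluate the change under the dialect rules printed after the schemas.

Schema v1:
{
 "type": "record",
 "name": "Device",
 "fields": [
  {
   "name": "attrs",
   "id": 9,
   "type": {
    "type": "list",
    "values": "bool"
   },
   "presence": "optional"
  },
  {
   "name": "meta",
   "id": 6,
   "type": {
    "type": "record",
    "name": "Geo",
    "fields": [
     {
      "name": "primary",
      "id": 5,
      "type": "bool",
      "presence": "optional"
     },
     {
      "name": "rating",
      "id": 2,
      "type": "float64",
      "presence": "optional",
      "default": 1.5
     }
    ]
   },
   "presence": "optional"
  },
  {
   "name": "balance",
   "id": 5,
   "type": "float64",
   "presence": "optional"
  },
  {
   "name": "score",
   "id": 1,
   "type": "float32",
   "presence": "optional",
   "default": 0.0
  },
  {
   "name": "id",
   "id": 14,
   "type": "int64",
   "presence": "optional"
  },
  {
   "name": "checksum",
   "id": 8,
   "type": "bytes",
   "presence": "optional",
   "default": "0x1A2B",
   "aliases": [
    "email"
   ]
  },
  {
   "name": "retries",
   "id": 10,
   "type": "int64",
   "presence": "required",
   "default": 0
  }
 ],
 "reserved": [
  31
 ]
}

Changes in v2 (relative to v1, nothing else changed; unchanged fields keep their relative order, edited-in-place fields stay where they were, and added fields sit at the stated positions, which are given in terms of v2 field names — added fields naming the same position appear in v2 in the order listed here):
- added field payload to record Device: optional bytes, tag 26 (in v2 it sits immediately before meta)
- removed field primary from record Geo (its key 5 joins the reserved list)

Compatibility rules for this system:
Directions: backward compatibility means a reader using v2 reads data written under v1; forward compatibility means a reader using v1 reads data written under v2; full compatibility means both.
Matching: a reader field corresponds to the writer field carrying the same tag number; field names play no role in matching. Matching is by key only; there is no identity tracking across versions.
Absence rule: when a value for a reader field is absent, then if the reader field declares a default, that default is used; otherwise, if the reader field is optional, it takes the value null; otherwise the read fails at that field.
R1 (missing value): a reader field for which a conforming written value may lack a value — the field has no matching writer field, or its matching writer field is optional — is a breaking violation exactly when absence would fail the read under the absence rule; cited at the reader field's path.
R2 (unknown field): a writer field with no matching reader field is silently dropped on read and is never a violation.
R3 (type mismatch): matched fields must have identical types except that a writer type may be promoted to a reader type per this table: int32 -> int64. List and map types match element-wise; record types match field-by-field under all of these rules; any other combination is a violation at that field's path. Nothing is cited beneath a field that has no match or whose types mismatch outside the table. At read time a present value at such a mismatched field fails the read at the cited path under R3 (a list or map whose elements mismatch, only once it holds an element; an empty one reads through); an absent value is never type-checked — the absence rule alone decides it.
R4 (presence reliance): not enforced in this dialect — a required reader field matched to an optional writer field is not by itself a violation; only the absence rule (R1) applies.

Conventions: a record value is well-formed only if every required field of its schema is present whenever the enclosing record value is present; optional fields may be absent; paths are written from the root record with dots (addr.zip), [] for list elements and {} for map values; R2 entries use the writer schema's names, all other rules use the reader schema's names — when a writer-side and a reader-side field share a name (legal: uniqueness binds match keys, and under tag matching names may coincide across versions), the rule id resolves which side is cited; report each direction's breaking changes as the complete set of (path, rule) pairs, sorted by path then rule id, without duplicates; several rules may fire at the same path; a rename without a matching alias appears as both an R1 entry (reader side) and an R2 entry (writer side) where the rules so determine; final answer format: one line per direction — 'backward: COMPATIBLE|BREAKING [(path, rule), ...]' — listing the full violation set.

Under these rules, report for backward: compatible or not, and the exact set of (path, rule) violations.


in Device below, arrows point writer -> reader
backward for Device (reader v2, writer v1):
  list<bool> -> list<bool>, writer optional: attrs aligns to attrs
  no writer field matches reader payload
  Geo -> Geo, writer optional: meta aligns to meta
  float64 -> float64, writer optional: balance aligns to balance
  float32 -> float32, writer optional: score aligns to score
  int64 -> int64, writer optional: id aligns to id
  bytes -> bytes, writer optional: checksum aligns to checksum
  int64 -> int64, writer required: retries aligns to retries
  float64 -> float64, writer optional: meta.rating aligns to meta.rating
  writer field meta.primary has no reader counterpart
  => no violations; backward on Device: COMPATIBLE
the other Device changes do not affect what is asked:
  added field payload to record Device: optional bytes, tag 26 (in v2 it sits immediately before meta) -> no rule fires on it in Device's dialect; the asked verdict holds
  removed field primary from record Geo (its key 5 joins the reserved list) -> no rule fires on it in Device's dialect; the asked verdict holds

backward: COMPATIBLE []


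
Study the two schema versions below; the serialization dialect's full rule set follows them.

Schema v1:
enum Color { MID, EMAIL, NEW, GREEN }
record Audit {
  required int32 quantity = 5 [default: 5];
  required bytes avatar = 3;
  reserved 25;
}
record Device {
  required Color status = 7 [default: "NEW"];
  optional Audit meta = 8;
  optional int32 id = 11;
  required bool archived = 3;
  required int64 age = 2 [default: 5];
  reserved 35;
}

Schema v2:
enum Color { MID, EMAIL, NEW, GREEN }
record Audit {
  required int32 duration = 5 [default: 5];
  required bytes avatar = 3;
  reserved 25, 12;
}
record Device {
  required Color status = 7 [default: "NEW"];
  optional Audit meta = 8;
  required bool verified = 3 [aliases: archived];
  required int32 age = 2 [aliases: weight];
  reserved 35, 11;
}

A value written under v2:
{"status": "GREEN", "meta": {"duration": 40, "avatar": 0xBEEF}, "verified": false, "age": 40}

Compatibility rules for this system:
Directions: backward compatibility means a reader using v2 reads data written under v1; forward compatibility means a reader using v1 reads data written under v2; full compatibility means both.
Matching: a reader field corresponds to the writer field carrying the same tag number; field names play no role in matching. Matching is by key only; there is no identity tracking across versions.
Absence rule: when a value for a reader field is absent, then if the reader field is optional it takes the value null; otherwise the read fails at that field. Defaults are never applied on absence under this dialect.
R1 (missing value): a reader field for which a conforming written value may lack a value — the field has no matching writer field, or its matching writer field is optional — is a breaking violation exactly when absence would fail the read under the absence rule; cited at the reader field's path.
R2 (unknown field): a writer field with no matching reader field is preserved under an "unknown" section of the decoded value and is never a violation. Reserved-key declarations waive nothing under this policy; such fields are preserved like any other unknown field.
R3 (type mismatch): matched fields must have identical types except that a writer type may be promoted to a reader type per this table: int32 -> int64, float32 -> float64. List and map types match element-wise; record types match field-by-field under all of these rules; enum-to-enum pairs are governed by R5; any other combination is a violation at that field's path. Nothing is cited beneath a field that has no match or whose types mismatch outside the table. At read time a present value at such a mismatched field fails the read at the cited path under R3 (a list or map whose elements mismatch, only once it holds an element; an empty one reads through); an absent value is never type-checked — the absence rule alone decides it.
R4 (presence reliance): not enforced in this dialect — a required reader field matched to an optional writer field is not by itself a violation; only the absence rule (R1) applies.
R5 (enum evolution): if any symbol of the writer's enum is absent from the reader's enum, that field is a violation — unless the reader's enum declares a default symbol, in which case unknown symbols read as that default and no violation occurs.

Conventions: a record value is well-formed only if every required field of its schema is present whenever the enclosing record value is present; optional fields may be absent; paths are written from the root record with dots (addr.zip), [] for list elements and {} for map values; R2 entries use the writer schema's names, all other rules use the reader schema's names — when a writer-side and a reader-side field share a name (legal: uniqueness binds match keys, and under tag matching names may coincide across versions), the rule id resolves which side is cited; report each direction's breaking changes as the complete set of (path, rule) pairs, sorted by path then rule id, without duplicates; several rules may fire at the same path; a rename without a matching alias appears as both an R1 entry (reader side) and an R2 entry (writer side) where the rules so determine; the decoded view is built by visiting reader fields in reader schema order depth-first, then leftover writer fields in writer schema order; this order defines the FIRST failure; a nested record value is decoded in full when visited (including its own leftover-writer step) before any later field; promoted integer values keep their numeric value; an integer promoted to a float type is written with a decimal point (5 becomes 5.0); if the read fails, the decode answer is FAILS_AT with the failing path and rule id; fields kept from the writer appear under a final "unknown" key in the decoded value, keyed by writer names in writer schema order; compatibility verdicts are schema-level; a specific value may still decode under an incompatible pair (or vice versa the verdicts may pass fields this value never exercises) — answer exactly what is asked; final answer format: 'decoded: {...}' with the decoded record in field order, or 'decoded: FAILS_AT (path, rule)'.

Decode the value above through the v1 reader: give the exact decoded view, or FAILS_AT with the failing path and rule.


decoded: {"status": "GREEN", "meta": {"quantity": 40, "avatar": 0xBEEF}, "id": null, "archived": false, "age": 40}

the writer's type comes first in each Device pair
decode walk for Device under reader schema v1:
  status := "GREEN"
  meta.quantity := 40 (from writer duration)
  meta.avatar := 0xBEEF
  id := null (not supplied -> null)
  archived := false (from writer verified)
  age := 40 (int32 -> int64)
  => decoded: {"status": "GREEN", "meta": {"quantity": 40, "avatar": 0xBEEF}, "id": null, "archived": false, "age": 40}
remaining Device differences; none change what is asked:
  field age in record Device: type int64 changed to int32 (its default is dropped) -> matters for Device compatibility verdicts, not for this value's decode
  renamed field quantity to duration in record Audit -> no rule fires on it and the decoded Device view is identical with or without it
  renamed field archived to verified in record Device (alias archived declared on the renamed field) -> no rule fires on it and the decoded Device view is identical with or without it
  removed field id from record Device (its key 11 joins the reserved list) -> no rule fires on it and the decoded Device view is identical with or without it
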